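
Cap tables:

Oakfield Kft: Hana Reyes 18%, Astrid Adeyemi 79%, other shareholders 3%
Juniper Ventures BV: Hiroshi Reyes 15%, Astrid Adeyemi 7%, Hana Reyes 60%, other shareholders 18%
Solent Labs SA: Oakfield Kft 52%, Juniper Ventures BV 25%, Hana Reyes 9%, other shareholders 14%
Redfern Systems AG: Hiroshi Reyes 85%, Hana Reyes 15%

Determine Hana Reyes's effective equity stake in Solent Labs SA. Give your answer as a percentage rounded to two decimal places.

Hana reaches Solent along 3 paths.
Via Oakfield: 18% × 52% = 9.36%.
Via Juniper: 60% × 25% = 15%.
Direct stake: 9% = 9%.
Total: 9.36% + 15% + 9% = 33.36%.

33.36%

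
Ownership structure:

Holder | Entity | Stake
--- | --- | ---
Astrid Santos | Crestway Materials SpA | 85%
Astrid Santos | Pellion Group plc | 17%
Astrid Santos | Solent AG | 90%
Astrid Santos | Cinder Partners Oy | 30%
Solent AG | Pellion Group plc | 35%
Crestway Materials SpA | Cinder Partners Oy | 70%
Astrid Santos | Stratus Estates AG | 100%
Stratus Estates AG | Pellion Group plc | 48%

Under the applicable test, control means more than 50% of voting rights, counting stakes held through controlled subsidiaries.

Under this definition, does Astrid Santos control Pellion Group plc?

Yes

Astrid holds 100% of Stratus, so Astrid controls Stratus.
Astrid holds 90% of Solent, so Astrid controls Solent.
Stratus and Solent and Astrid together hold 48% + 35% + 17% = 100% of Pellion, so Astrid controls Pellion.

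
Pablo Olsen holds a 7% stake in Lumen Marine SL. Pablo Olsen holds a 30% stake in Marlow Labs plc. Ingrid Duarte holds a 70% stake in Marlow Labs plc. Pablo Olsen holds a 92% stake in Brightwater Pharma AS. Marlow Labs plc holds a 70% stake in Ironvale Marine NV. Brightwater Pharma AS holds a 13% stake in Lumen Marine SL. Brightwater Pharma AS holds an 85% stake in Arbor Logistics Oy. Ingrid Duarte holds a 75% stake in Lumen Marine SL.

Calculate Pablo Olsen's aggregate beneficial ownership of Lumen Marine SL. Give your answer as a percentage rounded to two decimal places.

Pablo reaches Lumen along 2 paths.
Via Brightwater: 92% × 13% = 11.96%.
Direct stake: 7% = 7%.
Total: 11.96% + 7% = 18.96%.

18.96%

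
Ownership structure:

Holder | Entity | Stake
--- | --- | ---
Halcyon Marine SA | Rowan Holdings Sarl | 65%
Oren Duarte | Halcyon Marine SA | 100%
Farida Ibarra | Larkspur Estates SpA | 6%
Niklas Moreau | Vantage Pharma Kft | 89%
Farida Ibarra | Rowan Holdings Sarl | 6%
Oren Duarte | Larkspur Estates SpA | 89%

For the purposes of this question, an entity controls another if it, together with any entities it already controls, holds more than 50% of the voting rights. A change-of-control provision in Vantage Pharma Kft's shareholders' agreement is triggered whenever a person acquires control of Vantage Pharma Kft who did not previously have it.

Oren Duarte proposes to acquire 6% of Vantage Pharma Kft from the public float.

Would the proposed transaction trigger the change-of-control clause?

No

The purchase changes only Oren's holdings, so Oren is the only person who could newly come to control Vantage.
Oren holds 100% of Halcyon, so Oren controls Halcyon.
Halcyon holds 65% of Rowan, so Oren controls Rowan.
Oren holds 89% of Larkspur, so Oren controls Larkspur.
Neither Oren nor any entity Oren controls holds any voting interest in Vantage.
So before the transaction, Oren does not control Vantage.
After the purchase, Oren holds 6% of Vantage directly.
After the transaction, Oren's side holds 6% of Vantage, not > 50%, so Oren still does not control Vantage.
No new person acquires control, so the clause is not triggered.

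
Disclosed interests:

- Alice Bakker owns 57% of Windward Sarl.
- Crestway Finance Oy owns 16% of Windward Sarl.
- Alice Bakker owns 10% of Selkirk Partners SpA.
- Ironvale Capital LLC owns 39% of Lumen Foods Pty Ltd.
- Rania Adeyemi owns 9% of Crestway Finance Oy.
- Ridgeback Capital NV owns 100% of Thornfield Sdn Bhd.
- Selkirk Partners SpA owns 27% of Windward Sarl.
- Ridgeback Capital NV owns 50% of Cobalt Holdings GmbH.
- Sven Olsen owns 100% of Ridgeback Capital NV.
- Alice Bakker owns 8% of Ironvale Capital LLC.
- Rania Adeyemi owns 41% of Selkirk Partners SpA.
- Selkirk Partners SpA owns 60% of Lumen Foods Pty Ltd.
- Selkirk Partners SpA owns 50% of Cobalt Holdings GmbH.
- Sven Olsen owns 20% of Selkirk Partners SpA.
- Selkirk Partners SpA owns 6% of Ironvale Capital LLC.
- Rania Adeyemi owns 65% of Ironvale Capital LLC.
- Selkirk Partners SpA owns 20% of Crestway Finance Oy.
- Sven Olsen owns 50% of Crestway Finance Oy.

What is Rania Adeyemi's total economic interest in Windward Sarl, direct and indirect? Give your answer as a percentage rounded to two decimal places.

Rania reaches Windward along 3 paths.
Via Selkirk: 41% × 27% = 11.07%.
Via Selkirk → Crestway: 41% × 20% × 16% = 1.312%.
Via Crestway: 9% × 16% = 1.44%.
Total: 11.07% + 1.312% + 1.44% = 13.822%.
Rounded: 13.82%.

13.82%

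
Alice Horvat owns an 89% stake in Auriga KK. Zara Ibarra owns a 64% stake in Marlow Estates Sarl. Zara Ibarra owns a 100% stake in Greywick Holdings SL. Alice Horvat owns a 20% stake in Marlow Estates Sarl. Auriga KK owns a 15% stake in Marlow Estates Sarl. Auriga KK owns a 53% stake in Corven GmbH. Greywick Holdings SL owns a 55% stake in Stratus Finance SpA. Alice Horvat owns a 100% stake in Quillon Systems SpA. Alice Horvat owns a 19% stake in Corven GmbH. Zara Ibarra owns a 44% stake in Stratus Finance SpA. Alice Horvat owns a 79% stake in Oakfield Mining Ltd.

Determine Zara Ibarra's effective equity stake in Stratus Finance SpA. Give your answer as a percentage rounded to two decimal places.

99.00%

Zara reaches Stratus along 2 paths.
Direct stake: 44% = 44%.
Via Greywick: 100% × 55% = 55%.
Total: 44% + 55% = 99%.
Rounded: 99.00%.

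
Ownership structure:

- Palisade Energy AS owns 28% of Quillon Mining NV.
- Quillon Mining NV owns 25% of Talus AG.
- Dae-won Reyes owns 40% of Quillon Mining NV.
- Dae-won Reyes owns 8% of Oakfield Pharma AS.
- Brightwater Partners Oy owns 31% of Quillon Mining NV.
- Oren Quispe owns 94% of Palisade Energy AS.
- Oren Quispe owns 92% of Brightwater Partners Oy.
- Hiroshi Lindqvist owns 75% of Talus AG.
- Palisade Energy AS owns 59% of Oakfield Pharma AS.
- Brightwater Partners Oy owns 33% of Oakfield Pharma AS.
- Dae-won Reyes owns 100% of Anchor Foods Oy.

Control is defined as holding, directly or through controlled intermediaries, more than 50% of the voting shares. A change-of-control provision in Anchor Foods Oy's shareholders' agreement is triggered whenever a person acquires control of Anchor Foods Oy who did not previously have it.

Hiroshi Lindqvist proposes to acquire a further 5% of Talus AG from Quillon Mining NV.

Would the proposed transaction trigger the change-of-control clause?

The purchase adds only to Hiroshi's holdings (Quillon's stake shrinks), so Hiroshi is the only person who could newly come to control Anchor.
Hiroshi holds 75% of Talus, so Hiroshi controls Talus.
Neither Hiroshi nor any entity Hiroshi controls holds any voting interest in Anchor.
So before the transaction, Hiroshi does not control Anchor.
After the purchase, Hiroshi's direct stake in Talus rises to 75% + 5% = 80%, and Quillon's stake falls to 20%.
Hiroshi holds 80% of Talus, so Hiroshi controls Talus.
After the transaction, neither Hiroshi nor any entity Hiroshi controls holds a voting interest in Anchor, so Hiroshi still does not control it.
No new person acquires control, so the clause is not triggered.

No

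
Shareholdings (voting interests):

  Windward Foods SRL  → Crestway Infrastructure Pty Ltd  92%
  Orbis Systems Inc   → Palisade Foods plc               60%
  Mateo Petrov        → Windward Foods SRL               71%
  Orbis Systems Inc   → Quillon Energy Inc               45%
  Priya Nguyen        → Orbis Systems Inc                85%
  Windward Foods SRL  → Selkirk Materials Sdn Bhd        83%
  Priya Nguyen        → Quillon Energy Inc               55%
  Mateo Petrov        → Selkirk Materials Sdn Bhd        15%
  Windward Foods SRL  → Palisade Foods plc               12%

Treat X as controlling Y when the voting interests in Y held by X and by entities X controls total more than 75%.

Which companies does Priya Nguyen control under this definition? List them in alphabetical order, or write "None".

Orbis Systems Inc, Quillon Energy Inc

Priya holds 85% of Orbis, so Priya controls Orbis.
Orbis and Priya together hold 45% + 55% = 100% of Quillon, so Priya controls Quillon.
No other company's threshold is met.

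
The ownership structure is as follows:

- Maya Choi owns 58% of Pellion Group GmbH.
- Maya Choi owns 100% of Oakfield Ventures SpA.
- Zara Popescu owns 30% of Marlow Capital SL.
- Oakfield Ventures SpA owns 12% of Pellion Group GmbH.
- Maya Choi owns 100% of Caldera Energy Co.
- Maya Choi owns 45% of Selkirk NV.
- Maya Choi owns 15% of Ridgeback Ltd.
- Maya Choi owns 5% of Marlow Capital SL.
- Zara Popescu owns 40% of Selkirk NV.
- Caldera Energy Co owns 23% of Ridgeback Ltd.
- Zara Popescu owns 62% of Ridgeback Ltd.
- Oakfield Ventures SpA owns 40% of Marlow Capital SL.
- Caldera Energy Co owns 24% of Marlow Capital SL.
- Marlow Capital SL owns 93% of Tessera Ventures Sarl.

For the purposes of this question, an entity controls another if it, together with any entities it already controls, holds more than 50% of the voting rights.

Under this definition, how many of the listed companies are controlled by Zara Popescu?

1

Zara holds 62% of Ridgeback, so Zara controls Ridgeback.
No other company's threshold is met.
Zara controls 1 company.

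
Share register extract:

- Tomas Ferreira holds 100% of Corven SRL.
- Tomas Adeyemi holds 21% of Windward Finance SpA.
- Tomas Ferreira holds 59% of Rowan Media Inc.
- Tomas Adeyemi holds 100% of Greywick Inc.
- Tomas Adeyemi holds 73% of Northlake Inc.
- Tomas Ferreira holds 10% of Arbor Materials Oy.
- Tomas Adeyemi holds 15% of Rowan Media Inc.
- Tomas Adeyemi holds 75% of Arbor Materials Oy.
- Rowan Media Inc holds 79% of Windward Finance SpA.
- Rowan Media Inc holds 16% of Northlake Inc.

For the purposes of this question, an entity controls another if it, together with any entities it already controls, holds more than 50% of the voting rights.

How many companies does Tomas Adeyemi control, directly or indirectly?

3

Tomas Adeyemi holds 100% of Greywick, so Tomas Adeyemi controls Greywick.
Tomas Adeyemi holds 73% of Northlake, so Tomas Adeyemi controls Northlake.
Tomas Adeyemi holds 75% of Arbor, so Tomas Adeyemi controls Arbor.
No other company's threshold is met.
Tomas Adeyemi controls 3 companies.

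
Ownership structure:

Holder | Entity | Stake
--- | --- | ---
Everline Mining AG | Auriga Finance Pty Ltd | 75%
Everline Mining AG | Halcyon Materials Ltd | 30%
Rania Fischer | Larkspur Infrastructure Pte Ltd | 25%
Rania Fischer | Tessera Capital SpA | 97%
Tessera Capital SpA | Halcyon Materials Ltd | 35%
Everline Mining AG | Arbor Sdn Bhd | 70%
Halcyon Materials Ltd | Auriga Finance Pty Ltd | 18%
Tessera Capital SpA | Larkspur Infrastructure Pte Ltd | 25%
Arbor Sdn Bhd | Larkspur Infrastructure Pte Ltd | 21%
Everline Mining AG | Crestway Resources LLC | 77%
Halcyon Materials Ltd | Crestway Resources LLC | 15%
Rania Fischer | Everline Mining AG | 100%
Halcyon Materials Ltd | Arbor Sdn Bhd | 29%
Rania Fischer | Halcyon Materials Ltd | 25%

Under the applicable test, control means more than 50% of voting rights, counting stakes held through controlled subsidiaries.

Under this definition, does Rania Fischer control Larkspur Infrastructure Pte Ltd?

Yes

Rania holds 97% of Tessera, so Rania controls Tessera.
Rania holds 100% of Everline, so Rania controls Everline.
Rania and Tessera and Everline together hold 25% + 35% + 30% = 90% of Halcyon, so Rania controls Halcyon.
Halcyon and Everline together hold 29% + 70% = 99% of Arbor, so Rania controls Arbor.
Rania and Tessera and Arbor together hold 25% + 25% + 21% = 71% of Larkspur, so Rania controls Larkspur.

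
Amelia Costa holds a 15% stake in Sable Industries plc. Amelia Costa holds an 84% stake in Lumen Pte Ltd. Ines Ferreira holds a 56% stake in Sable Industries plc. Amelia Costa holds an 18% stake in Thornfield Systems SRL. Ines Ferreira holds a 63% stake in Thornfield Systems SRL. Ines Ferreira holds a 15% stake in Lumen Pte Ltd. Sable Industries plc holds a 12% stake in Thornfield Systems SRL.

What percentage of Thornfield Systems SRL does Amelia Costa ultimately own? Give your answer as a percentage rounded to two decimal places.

19.80%

Amelia reaches Thornfield along 2 paths.
Via Sable: 15% × 12% = 1.8%.
Direct stake: 18% = 18%.
Total: 1.8% + 18% = 19.8%.
Rounded: 19.80%.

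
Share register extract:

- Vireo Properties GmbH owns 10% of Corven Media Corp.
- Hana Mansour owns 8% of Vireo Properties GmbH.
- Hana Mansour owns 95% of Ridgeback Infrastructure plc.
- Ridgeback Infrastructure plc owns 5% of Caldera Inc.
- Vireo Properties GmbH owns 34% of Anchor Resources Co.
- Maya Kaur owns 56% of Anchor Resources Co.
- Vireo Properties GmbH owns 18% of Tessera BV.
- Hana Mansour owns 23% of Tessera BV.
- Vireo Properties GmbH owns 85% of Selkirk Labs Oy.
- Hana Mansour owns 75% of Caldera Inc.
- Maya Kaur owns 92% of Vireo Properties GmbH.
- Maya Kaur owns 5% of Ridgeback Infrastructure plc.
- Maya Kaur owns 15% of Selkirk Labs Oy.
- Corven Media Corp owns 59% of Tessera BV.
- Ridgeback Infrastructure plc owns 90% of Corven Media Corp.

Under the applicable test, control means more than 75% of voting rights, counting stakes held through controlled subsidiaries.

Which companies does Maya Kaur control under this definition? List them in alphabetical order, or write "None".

Anchor Resources Co, Selkirk Labs Oy, Vireo Properties GmbH

Maya holds 92% of Vireo, so Maya controls Vireo.
Vireo and Maya together hold 34% + 56% = 90% of Anchor, so Maya controls Anchor.
Maya and Vireo together hold 15% + 85% = 100% of Selkirk, so Maya controls Selkirk.
No other company's threshold is met.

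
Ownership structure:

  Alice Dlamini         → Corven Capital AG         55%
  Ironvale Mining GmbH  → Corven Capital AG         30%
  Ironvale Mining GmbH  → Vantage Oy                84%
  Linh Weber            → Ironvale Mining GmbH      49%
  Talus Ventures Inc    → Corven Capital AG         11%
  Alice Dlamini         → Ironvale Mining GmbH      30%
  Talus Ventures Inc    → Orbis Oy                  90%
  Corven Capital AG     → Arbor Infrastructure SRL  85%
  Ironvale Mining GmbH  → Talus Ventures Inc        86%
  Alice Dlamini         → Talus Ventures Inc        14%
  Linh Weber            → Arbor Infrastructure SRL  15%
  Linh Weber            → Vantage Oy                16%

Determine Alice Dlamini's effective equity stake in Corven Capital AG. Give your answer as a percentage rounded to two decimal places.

68.38%

Alice reaches Corven along 4 paths.
Direct stake: 55% = 55%.
Via Ironvale: 30% × 30% = 9%.
Via Talus: 14% × 11% = 1.54%.
Via Ironvale → Talus: 30% × 86% × 11% = 2.838%.
Total: 55% + 9% + 1.54% + 2.838% = 68.378%.
Rounded: 68.38%.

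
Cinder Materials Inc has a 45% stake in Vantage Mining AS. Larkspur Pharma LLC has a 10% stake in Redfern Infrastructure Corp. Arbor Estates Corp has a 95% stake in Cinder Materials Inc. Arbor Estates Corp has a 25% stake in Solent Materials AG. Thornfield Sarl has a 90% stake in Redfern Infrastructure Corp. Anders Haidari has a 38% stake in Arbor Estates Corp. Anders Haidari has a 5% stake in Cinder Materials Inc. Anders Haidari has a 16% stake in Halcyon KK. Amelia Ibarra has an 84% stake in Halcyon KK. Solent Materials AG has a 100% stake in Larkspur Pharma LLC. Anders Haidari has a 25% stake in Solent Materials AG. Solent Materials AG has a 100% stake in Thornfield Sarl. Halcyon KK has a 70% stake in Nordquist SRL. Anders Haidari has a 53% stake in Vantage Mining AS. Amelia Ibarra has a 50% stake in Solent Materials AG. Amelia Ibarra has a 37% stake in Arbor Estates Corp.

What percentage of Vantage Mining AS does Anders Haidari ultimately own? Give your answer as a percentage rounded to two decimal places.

Anders reaches Vantage along 3 paths.
Direct stake: 53% = 53%.
Via Arbor → Cinder: 38% × 95% × 45% = 16.245%.
Via Cinder: 5% × 45% = 2.25%.
Total: 53% + 16.245% + 2.25% = 71.495%.
Rounded: 71.50%.

71.50%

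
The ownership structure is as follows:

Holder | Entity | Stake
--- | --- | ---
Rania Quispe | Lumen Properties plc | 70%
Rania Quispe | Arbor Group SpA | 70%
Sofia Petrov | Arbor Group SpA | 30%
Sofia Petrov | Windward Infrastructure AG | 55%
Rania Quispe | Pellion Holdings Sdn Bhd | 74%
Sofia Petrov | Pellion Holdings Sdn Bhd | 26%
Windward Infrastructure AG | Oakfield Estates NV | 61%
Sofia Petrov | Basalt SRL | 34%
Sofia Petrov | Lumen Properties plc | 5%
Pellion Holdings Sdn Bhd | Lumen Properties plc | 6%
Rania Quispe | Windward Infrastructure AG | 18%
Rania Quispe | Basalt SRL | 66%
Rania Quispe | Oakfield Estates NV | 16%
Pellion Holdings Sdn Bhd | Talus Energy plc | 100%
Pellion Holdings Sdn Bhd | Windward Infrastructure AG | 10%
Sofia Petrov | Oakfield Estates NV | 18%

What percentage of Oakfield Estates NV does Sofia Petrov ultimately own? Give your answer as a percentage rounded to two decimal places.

53.14%

Sofia reaches Oakfield along 3 paths.
Via Windward: 55% × 61% = 33.55%.
Via Pellion → Windward: 26% × 10% × 61% = 1.586%.
Direct stake: 18% = 18%.
Total: 33.55% + 1.586% + 18% = 53.136%.
Rounded: 53.14%.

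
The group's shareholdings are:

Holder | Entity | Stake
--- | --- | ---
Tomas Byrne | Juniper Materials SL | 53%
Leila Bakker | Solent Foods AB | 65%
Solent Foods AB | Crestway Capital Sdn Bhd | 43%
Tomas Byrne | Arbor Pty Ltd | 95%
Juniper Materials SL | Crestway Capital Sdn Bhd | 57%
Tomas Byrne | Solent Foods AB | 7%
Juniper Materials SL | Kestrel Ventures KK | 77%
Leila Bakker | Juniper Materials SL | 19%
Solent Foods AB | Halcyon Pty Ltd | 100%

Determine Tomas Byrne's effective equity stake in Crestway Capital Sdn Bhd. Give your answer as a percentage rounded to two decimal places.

33.22%

Tomas reaches Crestway along 2 paths.
Via Solent: 7% × 43% = 3.01%.
Via Juniper: 53% × 57% = 30.21%.
Total: 3.01% + 30.21% = 33.22%.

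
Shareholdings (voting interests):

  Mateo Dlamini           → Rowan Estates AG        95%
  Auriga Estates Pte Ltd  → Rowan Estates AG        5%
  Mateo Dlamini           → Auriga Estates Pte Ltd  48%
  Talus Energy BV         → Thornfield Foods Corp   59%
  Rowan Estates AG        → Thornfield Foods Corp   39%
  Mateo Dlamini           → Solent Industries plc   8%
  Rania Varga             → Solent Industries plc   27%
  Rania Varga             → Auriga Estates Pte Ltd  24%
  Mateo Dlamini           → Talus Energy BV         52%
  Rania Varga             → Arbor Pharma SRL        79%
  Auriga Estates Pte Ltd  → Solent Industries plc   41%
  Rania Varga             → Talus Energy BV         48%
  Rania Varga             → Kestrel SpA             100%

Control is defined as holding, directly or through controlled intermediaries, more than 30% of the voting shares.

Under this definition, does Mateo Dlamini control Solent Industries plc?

Mateo holds 48% of Auriga, so Mateo controls Auriga.
Auriga and Mateo together hold 41% + 8% = 49% of Solent, so Mateo controls Solent.

Yes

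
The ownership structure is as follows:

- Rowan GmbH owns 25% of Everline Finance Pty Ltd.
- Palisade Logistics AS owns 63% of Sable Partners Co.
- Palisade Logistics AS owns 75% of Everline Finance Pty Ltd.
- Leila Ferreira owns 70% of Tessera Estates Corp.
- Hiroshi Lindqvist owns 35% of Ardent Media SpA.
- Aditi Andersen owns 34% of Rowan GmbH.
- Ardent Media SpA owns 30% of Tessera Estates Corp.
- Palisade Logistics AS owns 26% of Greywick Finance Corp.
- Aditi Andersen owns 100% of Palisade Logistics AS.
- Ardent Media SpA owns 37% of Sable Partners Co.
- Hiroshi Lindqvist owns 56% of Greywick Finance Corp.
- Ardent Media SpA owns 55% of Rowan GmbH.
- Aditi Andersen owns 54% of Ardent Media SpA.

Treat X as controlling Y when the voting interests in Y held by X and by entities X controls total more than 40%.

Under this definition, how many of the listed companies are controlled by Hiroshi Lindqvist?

Hiroshi holds 56% of Greywick, so Hiroshi controls Greywick.
No other company's threshold is met.
Hiroshi controls 1 company.

1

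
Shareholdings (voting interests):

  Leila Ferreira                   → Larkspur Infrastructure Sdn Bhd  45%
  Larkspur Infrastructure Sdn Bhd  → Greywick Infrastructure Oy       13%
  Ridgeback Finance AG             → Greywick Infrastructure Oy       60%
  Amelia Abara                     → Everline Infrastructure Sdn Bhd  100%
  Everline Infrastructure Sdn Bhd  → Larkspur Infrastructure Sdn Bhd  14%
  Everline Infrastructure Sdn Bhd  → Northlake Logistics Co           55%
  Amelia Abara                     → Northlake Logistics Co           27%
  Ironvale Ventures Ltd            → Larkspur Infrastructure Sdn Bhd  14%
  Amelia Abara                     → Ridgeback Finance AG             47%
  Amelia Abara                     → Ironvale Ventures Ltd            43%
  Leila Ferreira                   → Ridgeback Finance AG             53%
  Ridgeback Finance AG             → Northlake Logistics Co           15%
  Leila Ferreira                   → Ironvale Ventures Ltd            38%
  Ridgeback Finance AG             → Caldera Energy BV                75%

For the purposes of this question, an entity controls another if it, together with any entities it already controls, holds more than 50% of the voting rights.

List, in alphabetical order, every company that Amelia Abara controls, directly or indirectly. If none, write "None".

Amelia holds 100% of Everline, so Amelia controls Everline.
Amelia and Everline together hold 27% + 55% = 82% of Northlake, so Amelia controls Northlake.
No other company's threshold is met.

Everline Infrastructure Sdn Bhd, Northlake Logistics Co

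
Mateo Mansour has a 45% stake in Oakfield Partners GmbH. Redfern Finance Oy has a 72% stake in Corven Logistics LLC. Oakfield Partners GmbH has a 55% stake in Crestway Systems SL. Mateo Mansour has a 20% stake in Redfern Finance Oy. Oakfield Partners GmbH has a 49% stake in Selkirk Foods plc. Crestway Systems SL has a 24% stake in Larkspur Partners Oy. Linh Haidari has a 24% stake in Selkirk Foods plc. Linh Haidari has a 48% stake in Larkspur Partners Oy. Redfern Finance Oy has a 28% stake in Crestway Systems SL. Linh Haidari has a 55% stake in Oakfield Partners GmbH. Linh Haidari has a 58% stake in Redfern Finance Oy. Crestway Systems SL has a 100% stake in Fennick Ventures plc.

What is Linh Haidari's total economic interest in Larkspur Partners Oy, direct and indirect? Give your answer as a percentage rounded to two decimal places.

Linh reaches Larkspur along 3 paths.
Via Redfern → Crestway: 58% × 28% × 24% = 3.8976%.
Via Oakfield → Crestway: 55% × 55% × 24% = 7.26%.
Direct stake: 48% = 48%.
Total: 3.8976% + 7.26% + 48% = 59.1576%.
Rounded: 59.16%.

59.16%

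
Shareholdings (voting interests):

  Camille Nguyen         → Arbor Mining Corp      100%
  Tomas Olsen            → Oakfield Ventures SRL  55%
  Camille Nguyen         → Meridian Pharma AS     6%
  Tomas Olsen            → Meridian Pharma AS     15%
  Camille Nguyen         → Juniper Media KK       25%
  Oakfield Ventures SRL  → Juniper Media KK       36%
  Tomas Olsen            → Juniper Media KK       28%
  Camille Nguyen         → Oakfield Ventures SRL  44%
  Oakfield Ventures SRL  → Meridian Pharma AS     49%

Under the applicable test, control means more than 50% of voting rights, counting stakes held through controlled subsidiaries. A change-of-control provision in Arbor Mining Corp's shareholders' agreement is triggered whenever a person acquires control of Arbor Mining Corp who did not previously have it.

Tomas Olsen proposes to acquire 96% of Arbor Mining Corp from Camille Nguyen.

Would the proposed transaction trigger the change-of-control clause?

The purchase adds only to Tomas's holdings (Camille's stake shrinks), so Tomas is the only person who could newly come to control Arbor.
Tomas holds 55% of Oakfield, so Tomas controls Oakfield.
Oakfield and Tomas together hold 36% + 28% = 64% of Juniper, so Tomas controls Juniper.
Tomas and Oakfield together hold 15% + 49% = 64% of Meridian, so Tomas controls Meridian.
Neither Tomas nor any entity Tomas controls holds any voting interest in Arbor.
So before the transaction, Tomas does not control Arbor.
After the purchase, Tomas holds 96% of Arbor directly, and Camille's stake falls to 4%.
Tomas holds 96% of Arbor, so Tomas controls Arbor.
Tomas did not control Arbor before and does after, so the clause is triggered.

Yes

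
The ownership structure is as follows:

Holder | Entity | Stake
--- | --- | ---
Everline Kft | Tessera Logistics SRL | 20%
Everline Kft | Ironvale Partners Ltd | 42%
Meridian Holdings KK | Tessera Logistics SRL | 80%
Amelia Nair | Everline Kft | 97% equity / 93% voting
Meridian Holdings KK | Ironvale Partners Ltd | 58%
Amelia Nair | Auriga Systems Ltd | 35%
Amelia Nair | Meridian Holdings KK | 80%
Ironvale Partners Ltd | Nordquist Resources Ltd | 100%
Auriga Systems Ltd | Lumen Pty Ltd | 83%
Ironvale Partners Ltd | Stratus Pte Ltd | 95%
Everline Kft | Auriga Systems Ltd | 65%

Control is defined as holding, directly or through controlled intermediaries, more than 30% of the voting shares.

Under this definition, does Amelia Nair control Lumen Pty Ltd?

Amelia holds 93% of Everline, so Amelia controls Everline.
Everline and Amelia together hold 65% + 35% = 100% of Auriga, so Amelia controls Auriga.
Auriga holds 83% of Lumen, so Amelia controls Lumen.

Yes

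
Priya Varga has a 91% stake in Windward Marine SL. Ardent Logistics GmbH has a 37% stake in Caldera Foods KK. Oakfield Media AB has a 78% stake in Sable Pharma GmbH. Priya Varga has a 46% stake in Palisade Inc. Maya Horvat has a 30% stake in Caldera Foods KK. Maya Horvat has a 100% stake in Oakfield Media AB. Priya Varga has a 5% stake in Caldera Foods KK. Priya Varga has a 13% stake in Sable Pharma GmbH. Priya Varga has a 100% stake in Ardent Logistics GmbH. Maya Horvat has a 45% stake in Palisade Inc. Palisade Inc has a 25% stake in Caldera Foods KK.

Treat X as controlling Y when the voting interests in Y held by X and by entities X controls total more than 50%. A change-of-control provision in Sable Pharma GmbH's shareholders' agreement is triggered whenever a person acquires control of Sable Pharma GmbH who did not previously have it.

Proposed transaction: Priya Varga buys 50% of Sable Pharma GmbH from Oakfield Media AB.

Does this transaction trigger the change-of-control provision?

Yes

The purchase adds only to Priya's holdings (Oakfield's stake shrinks), so Priya is the only person who could newly come to control Sable.
Priya holds 100% of Ardent, so Priya controls Ardent.
Priya holds 91% of Windward, so Priya controls Windward.
In Sable, Priya's side holds only 13%, not > 50%.
So before the transaction, Priya does not control Sable.
After the purchase, Priya's direct stake in Sable rises to 13% + 50% = 63%, and Oakfield's stake falls to 28%.
Priya holds 63% of Sable, so Priya controls Sable.
Priya did not control Sable before and does after, so the clause is triggered.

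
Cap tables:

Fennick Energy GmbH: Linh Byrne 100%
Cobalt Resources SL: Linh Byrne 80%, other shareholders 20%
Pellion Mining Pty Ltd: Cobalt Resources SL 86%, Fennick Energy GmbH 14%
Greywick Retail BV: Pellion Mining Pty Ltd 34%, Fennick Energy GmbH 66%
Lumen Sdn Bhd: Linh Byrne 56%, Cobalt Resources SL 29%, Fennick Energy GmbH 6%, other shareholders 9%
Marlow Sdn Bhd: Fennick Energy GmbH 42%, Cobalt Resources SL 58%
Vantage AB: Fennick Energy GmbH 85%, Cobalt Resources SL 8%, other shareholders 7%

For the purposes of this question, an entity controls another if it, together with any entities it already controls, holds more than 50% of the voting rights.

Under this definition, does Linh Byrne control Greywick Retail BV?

Yes

Linh holds 100% of Fennick, so Linh controls Fennick.
Linh holds 80% of Cobalt, so Linh controls Cobalt.
Cobalt and Fennick together hold 86% + 14% = 100% of Pellion, so Linh controls Pellion.
Pellion and Fennick together hold 34% + 66% = 100% of Greywick, so Linh controls Greywick.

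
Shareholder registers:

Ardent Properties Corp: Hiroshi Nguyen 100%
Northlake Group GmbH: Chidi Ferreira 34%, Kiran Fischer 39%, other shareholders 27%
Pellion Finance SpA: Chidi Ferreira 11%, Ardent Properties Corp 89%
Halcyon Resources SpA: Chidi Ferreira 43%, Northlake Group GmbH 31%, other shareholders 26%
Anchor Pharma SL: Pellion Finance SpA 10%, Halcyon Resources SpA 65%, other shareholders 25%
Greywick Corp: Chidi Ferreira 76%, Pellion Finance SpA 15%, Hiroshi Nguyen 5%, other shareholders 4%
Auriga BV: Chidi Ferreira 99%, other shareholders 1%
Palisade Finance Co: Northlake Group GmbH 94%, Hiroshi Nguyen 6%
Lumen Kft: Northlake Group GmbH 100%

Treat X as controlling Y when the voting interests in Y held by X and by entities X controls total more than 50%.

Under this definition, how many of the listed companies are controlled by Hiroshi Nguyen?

Hiroshi holds 100% of Ardent, so Hiroshi controls Ardent.
Ardent holds 89% of Pellion, so Hiroshi controls Pellion.
No other company's threshold is met.
Hiroshi controls 2 companies.

2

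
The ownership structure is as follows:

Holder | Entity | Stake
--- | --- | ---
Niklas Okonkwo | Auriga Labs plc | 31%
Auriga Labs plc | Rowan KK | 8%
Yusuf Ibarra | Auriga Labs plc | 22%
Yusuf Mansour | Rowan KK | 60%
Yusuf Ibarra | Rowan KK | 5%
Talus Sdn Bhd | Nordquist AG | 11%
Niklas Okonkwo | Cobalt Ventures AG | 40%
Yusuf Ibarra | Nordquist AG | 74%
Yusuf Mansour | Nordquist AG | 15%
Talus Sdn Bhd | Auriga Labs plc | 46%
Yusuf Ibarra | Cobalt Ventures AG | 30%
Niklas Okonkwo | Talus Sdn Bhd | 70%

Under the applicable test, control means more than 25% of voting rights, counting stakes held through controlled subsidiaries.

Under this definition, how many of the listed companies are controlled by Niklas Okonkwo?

3

Niklas holds 70% of Talus, so Niklas controls Talus.
Niklas holds 40% of Cobalt, so Niklas controls Cobalt.
Niklas and Talus together hold 31% + 46% = 77% of Auriga, so Niklas controls Auriga.
No other company's threshold is met.
Niklas controls 3 companies.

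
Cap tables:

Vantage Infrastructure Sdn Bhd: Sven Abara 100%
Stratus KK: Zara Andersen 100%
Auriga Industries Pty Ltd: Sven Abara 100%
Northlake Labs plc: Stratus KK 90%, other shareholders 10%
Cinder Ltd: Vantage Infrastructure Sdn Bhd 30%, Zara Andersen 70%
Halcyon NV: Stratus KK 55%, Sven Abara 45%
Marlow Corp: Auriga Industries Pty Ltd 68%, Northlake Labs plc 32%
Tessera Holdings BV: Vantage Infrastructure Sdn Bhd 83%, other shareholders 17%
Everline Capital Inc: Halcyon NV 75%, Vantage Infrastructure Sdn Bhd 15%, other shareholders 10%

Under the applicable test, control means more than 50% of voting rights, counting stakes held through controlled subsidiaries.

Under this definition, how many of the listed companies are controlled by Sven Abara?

4

Sven holds 100% of Vantage, so Sven controls Vantage.
Sven holds 100% of Auriga, so Sven controls Auriga.
Auriga holds 68% of Marlow, so Sven controls Marlow.
Vantage holds 83% of Tessera, so Sven controls Tessera.
No other company's threshold is met.
Sven controls 4 companies.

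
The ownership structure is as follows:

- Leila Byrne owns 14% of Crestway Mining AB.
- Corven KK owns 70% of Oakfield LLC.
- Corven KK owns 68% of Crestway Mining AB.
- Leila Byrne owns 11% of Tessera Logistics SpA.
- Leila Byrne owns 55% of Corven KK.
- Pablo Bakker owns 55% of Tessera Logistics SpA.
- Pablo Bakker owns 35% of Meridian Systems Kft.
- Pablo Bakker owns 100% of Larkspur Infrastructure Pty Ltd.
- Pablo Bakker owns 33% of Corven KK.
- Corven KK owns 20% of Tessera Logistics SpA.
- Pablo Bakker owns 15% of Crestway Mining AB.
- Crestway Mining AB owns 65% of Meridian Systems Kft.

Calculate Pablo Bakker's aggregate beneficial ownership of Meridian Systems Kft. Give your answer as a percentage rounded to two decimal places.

59.34%

Pablo reaches Meridian along 3 paths.
Via Corven → Crestway: 33% × 68% × 65% = 14.586%.
Via Crestway: 15% × 65% = 9.75%.
Direct stake: 35% = 35%.
Total: 14.586% + 9.75% + 35% = 59.336%.
Rounded: 59.34%.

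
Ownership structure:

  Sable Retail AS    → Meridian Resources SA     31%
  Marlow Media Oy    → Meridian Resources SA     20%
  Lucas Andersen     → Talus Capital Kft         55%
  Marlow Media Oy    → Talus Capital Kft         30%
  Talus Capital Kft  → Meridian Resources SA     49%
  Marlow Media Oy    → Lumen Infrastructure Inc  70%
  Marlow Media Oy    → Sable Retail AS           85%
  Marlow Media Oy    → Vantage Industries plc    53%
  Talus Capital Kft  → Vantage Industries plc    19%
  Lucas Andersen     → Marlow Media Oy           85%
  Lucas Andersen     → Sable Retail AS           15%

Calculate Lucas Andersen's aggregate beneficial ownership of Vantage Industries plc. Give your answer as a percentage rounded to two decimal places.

60.35%

Lucas reaches Vantage along 3 paths.
Via Marlow → Talus: 85% × 30% × 19% = 4.845%.
Via Talus: 55% × 19% = 10.45%.
Via Marlow: 85% × 53% = 45.05%.
Total: 4.845% + 10.45% + 45.05% = 60.345%.
Rounded: 60.35%.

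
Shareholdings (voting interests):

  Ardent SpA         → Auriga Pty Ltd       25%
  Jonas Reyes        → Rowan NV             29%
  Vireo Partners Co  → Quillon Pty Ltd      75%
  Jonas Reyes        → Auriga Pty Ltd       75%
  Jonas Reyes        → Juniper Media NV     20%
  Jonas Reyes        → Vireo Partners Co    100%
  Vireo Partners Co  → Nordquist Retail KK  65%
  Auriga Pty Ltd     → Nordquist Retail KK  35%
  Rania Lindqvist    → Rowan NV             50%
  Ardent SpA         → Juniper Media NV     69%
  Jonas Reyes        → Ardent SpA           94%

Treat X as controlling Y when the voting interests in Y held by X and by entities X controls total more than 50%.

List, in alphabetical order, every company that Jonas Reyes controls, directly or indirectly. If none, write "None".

Ardent SpA, Auriga Pty Ltd, Juniper Media NV, Nordquist Retail KK, Quillon Pty Ltd, Vireo Partners Co

Jonas holds 100% of Vireo, so Jonas controls Vireo.
Jonas holds 94% of Ardent, so Jonas controls Ardent.
Jonas and Ardent together hold 75% + 25% = 100% of Auriga, so Jonas controls Auriga.
Ardent and Jonas together hold 69% + 20% = 89% of Juniper, so Jonas controls Juniper.
Vireo holds 75% of Quillon, so Jonas controls Quillon.
Vireo and Auriga together hold 65% + 35% = 100% of Nordquist, so Jonas controls Nordquist.
No other company's threshold is met.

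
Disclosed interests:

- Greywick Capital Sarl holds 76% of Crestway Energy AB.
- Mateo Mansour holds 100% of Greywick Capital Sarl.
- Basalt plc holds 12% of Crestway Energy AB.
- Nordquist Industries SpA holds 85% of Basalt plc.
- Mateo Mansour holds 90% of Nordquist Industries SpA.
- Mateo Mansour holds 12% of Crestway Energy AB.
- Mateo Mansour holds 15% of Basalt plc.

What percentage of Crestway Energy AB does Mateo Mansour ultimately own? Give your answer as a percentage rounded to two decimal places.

Mateo reaches Crestway along 4 paths.
Direct stake: 12% = 12%.
Via Greywick: 100% × 76% = 76%.
Via Basalt: 15% × 12% = 1.8%.
Via Nordquist → Basalt: 90% × 85% × 12% = 9.18%.
Total: 12% + 76% + 1.8% + 9.18% = 98.98%.

98.98%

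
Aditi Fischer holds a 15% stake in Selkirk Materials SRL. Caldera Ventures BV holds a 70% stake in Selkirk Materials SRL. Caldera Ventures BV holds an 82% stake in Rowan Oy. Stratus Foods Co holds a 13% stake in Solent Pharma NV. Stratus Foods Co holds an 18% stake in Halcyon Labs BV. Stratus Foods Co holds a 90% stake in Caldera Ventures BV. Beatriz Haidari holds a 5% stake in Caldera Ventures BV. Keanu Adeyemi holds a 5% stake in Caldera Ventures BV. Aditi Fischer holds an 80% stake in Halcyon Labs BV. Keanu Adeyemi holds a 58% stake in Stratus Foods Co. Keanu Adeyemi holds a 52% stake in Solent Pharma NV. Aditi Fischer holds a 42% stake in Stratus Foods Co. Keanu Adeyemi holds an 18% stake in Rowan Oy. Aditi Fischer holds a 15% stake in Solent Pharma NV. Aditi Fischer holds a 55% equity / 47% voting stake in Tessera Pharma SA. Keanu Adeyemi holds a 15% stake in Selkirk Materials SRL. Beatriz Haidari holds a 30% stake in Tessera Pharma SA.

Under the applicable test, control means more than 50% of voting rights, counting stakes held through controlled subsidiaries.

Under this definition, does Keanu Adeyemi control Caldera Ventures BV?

Yes

Keanu holds 58% of Stratus, so Keanu controls Stratus.
Keanu and Stratus together hold 5% + 90% = 95% of Caldera, so Keanu controls Caldera.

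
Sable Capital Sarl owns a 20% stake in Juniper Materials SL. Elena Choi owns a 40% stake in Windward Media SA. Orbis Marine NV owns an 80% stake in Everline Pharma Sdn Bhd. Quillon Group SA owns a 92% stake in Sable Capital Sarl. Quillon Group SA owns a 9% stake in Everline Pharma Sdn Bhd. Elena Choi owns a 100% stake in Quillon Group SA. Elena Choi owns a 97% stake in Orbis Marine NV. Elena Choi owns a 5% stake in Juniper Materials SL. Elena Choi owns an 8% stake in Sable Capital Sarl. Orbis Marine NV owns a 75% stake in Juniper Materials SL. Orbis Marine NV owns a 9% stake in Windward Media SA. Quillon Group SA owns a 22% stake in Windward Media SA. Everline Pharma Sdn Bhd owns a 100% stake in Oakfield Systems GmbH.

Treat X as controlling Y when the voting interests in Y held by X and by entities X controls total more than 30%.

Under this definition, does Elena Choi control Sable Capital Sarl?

Yes

Elena holds 100% of Quillon, so Elena controls Quillon.
Elena and Quillon together hold 8% + 92% = 100% of Sable, so Elena controls Sable.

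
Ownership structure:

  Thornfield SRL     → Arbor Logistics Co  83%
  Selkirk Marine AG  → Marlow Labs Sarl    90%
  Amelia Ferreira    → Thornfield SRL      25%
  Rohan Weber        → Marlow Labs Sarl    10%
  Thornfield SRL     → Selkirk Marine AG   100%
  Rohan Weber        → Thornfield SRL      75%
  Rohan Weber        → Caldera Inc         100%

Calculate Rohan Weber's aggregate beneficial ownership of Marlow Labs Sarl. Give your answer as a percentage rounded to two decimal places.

Rohan reaches Marlow along 2 paths.
Via Thornfield → Selkirk: 75% × 100% × 90% = 67.5%.
Direct stake: 10% = 10%.
Total: 67.5% + 10% = 77.5%.
Rounded: 77.50%.

77.50%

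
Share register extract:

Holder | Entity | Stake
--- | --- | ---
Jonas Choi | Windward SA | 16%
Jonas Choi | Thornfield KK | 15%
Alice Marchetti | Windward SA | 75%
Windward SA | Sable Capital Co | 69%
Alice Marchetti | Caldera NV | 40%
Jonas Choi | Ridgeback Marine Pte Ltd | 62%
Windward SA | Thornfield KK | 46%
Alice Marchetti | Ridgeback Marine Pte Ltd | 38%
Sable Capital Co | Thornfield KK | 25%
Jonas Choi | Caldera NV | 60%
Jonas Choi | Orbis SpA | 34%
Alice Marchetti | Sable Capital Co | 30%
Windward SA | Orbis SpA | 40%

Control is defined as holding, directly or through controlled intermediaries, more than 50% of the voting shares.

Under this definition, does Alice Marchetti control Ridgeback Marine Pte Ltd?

No

Alice holds 75% of Windward, so Alice controls Windward.
Windward and Alice together hold 69% + 30% = 99% of Sable, so Alice controls Sable.
Sable and Windward together hold 25% + 46% = 71% of Thornfield, so Alice controls Thornfield.
In Ridgeback, Alice's side holds only 38%, not > 50%.
So Alice does not control Ridgeback.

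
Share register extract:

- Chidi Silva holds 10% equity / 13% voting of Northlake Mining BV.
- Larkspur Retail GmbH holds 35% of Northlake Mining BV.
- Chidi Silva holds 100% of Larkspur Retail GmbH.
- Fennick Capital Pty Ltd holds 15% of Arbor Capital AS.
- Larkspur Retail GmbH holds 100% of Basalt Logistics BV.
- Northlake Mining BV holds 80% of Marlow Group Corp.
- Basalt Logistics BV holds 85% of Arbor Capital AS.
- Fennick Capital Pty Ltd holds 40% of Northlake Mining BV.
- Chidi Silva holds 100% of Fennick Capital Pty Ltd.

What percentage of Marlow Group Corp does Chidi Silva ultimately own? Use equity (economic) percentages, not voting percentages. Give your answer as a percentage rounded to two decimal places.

68.00%

Chidi reaches Marlow along 3 paths.
Via Northlake: 10% × 80% = 8%.
Via Larkspur → Northlake: 100% × 35% × 80% = 28%.
Via Fennick → Northlake: 100% × 40% × 80% = 32%.
Total: 8% + 28% + 32% = 68%.
Rounded: 68.00%.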